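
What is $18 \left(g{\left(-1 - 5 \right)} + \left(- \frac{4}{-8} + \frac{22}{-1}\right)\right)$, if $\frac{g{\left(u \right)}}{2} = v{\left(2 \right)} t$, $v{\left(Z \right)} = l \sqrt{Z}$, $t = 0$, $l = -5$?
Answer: $-387$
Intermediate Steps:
$v{\left(Z \right)} = - 5 \sqrt{Z}$
$g{\left(u \right)} = 0$ ($g{\left(u \right)} = 2 - 5 \sqrt{2} \cdot 0 = 2 \cdot 0 = 0$)
$18 \left(g{\left(-1 - 5 \right)} + \left(- \frac{4}{-8} + \frac{22}{-1}\right)\right) = 18 \left(0 + \left(- \frac{4}{-8} + \frac{22}{-1}\right)\right) = 18 \left(0 + \left(\left(-4\right) \left(- \frac{1}{8}\right) + 22 \left(-1\right)\right)\right) = 18 \left(0 + \left(\frac{1}{2} - 22\right)\right) = 18 \left(0 - \frac{43}{2}\right) = 18 \left(- \frac{43}{2}\right) = -387$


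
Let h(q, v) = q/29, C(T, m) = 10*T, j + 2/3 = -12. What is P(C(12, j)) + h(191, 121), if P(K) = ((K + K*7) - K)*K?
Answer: 2923391/29 ≈ 1.0081e+5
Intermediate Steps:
j = -38/3 (j = -⅔ - 12 = -38/3 ≈ -12.667)
h(q, v) = q/29 (h(q, v) = q*(1/29) = q/29)
P(K) = 7*K² (P(K) = ((K + 7*K) - K)*K = (8*K - K)*K = (7*K)*K = 7*K²)
P(C(12, j)) + h(191, 121) = 7*(10*12)² + (1/29)*191 = 7*120² + 191/29 = 7*14400 + 191/29 = 100800 + 191/29 = 2923391/29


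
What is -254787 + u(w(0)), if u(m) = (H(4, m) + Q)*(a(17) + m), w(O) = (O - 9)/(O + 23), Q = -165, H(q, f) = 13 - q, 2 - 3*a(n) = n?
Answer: -5840757/23 ≈ -2.5395e+5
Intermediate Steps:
a(n) = 2/3 - n/3
w(O) = (-9 + O)/(23 + O)
u(m) = 780 - 156*m (u(m) = ((13 - 1*4) - 165)*((2/3 - 1/3*17) + m) = ((13 - 4) - 165)*((2/3 - 17/3) + m) = (9 - 165)*(-5 + m) = -156*(-5 + m) = 780 - 156*m)
-254787 + u(w(0)) = -254787 + (780 - 156*(-9 + 0)/(23 + 0)) = -254787 + (780 - 156*(-9)/23) = -254787 + (780 - 156*(-9/23)) = -254787 + (780 + 1404/23) = -254787 + 19344/23 = -5840757/23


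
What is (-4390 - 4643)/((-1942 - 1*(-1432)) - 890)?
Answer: 9033/1400 ≈ 6.4521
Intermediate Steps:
(-4390 - 4643)/((-1942 - 1*(-1432)) - 890) = -9033/((-1942 + 1432) - 890) = -9033/(-510 - 890) = -9033/(-1400) = -9033*(-1/1400) = 9033/1400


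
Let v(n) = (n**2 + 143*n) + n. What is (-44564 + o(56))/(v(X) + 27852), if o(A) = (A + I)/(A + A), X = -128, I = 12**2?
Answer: -623871/361256 ≈ -1.7269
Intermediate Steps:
I = 144
v(n) = n**2 + 144*n
o(A) = (144 + A)/(2*A) (o(A) = (A + 144)/(A + A) = (144 + A)/((2*A)) = (144 + A)*(1/(2*A)) = (144 + A)/(2*A))
(-44564 + o(56))/(v(X) + 27852) = (-44564 + (1/2)*(144 + 56)/56)/(-128*(144 - 128) + 27852) = (-44564 + (1/2)*(1/56)*200)/(-128*16 + 27852) = (-44564 + 25/14)/(-2048 + 27852) = -623871/14/25804 = -623871/14*1/25804 = -623871/361256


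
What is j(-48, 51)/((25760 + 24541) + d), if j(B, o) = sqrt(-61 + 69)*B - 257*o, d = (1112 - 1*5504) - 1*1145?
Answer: -13107/44764 - 24*sqrt(2)/11191 ≈ -0.29584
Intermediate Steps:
d = -5537 (d = (1112 - 5504) - 1145 = -4392 - 1145 = -5537)
j(B, o) = -257*o + 2*B*sqrt(2) (j(B, o) = sqrt(8)*B - 257*o = (2*sqrt(2))*B - 257*o = 2*B*sqrt(2) - 257*o = -257*o + 2*B*sqrt(2))
j(-48, 51)/((25760 + 24541) + d) = (-257*51 + 2*(-48)*sqrt(2))/((25760 + 24541) - 5537) = (-13107 - 96*sqrt(2))/(50301 - 5537) = (-13107 - 96*sqrt(2))/44764 = (-13107 - 96*sqrt(2))*(1/44764) = -13107/44764 - 24*sqrt(2)/11191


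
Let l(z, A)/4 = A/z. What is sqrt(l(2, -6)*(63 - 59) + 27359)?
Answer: sqrt(27311) ≈ 165.26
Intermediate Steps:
l(z, A) = 4*A/z (l(z, A) = 4*(A/z) = 4*A/z)
sqrt(l(2, -6)*(63 - 59) + 27359) = sqrt((4*(-6)/2)*(63 - 59) + 27359) = sqrt((4*(-6)*(1/2))*4 + 27359) = sqrt(-12*4 + 27359) = sqrt(-48 + 27359) = sqrt(27311)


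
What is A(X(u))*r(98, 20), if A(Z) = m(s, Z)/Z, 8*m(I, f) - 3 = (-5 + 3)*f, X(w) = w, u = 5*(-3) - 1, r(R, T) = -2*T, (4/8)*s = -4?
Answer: 175/16 ≈ 10.938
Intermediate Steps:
s = -8 (s = 2*(-4) = -8)
u = -16 (u = -15 - 1 = -16)
m(I, f) = 3/8 - f/4 (m(I, f) = 3/8 + ((-5 + 3)*f)/8 = 3/8 + (-2*f)/8 = 3/8 - f/4)
A(Z) = (3/8 - Z/4)/Z
A(X(u))*r(98, 20) = ((⅛)*(3 - 2*(-16))/(-16))*(-2*20) = ((⅛)*(-1/16)*(3 + 32))*(-40) = ((⅛)*(-1/16)*35)*(-40) = -35/128*(-40) = 175/16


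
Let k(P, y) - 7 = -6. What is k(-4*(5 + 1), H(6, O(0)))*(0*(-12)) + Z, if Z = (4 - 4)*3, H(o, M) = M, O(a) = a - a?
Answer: 0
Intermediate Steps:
O(a) = 0
k(P, y) = 1 (k(P, y) = 7 - 6 = 1)
Z = 0 (Z = 0*3 = 0)
k(-4*(5 + 1), H(6, O(0)))*(0*(-12)) + Z = 1*(0*(-12)) + 0 = 1*0 + 0 = 0 + 0 = 0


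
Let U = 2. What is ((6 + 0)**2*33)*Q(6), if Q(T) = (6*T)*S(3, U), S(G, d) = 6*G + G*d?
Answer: 1026432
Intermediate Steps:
Q(T) = 144*T (Q(T) = (6*T)*(3*(6 + 2)) = (6*T)*(3*8) = (6*T)*24 = 144*T)
((6 + 0)**2*33)*Q(6) = ((6 + 0)**2*33)*(144*6) = (6**2*33)*864 = (36*33)*864 = 1188*864 = 1026432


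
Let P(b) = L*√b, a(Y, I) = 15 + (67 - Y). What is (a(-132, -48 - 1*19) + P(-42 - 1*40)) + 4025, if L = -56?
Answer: 4239 - 56*I*√82 ≈ 4239.0 - 507.1*I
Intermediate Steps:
a(Y, I) = 82 - Y
P(b) = -56*√b
(a(-132, -48 - 1*19) + P(-42 - 1*40)) + 4025 = ((82 - 1*(-132)) - 56*√(-42 - 1*40)) + 4025 = ((82 + 132) - 56*√(-42 - 40)) + 4025 = (214 - 56*I*√82) + 4025 = 4239 - 56*I*√82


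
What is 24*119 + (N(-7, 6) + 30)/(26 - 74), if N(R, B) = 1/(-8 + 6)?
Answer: 274117/96 ≈ 2855.4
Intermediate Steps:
N(R, B) = -1/2 (N(R, B) = 1/(-2) = -1/2)
24*119 + (N(-7, 6) + 30)/(26 - 74) = 24*119 + (-1/2 + 30)/(26 - 74) = 2856 + (59/2)/(-48) = 2856 + (59/2)*(-1/48) = 2856 - 59/96 = 274117/96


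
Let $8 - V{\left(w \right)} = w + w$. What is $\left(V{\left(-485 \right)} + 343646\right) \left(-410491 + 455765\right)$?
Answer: $15602506976$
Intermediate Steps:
$V{\left(w \right)} = 8 - 2 w$ ($V{\left(w \right)} = 8 - \left(w + w\right) = 8 - 2 w$)
$\left(V{\left(-485 \right)} + 343646\right) \left(-410491 + 455765\right) = \left(\left(8 - -970\right) + 343646\right) \left(-410491 + 455765\right) = \left(\left(8 + 970\right) + 343646\right) 45274 = \left(978 + 343646\right) 45274 = 344624 \cdot 45274 = 15602506976$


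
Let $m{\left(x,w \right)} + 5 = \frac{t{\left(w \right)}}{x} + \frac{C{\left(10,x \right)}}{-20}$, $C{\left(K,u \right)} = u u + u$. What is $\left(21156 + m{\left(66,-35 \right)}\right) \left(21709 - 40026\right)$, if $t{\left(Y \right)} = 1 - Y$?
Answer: $- \frac{42172126633}{110} \approx -3.8338 \cdot 10^{8}$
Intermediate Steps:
$C{\left(K,u \right)} = u + u^{2}$ ($C{\left(K,u \right)} = u^{2} + u = u + u^{2}$)
$m{\left(x,w \right)} = -5 + \frac{1 - w}{x} - \frac{x \left(1 + x\right)}{20}$ ($m{\left(x,w \right)} = -5 + \left(\frac{1 - w}{x} + \frac{x \left(1 + x\right)}{-20}\right) = -5 + \left(\frac{1 - w}{x} + x \left(1 + x\right) \left(- \frac{1}{20}\right)\right) = -5 - \left(- \frac{1 - w}{x} + \frac{x \left(1 + x\right)}{20}\right) = -5 + \frac{1 - w}{x} - \frac{x \left(1 + x\right)}{20}$)
$\left(21156 + m{\left(66,-35 \right)}\right) \left(21709 - 40026\right) = \left(21156 + \frac{1 - -35 - \frac{33 \left(100 + 66 \left(1 + 66\right)\right)}{10}}{66}\right) \left(21709 - 40026\right) = \left(21156 + \frac{1 + 35 - \frac{33 \left(100 + 66 \cdot 67\right)}{10}}{66}\right) \left(-18317\right) = \left(21156 + \frac{1 + 35 - \frac{33 \left(100 + 4422\right)}{10}}{66}\right) \left(-18317\right) = \left(21156 + \frac{1 + 35 - \frac{33}{10} \cdot 4522}{66}\right) \left(-18317\right) = \left(21156 + \frac{1 + 35 - \frac{74613}{5}}{66}\right) \left(-18317\right) = \left(21156 + \frac{1}{66} \left(- \frac{74433}{5}\right)\right) \left(-18317\right) = \left(21156 - \frac{24811}{110}\right) \left(-18317\right) = \frac{2302349}{110} \left(-18317\right) = - \frac{42172126633}{110}$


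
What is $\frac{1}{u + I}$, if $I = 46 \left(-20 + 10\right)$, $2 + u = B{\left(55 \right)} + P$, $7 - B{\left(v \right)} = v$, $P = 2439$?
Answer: $\frac{1}{1929} \approx 0.0005184$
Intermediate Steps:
$B{\left(v \right)} = 7 - v$
$u = 2389$ ($u = -2 + \left(\left(7 - 55\right) + 2439\right) = -2 + \left(-48 + 2439\right) = -2 + 2391 = 2389$)
$I = -460$ ($I = 46 \left(-10\right) = -460$)
$\frac{1}{u + I} = \frac{1}{2389 - 460} = \frac{1}{1929}$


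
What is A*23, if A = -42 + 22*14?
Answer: 6118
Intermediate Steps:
A = 266 (A = -42 + 308 = 266)
A*23 = 266*23 = 6118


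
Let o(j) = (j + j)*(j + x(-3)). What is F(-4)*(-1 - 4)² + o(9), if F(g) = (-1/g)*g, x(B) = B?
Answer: 83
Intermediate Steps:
o(j) = 2*j*(-3 + j) (o(j) = (j + j)*(j - 3) = (2*j)*(-3 + j) = 2*j*(-3 + j))
F(g) = -1
F(-4)*(-1 - 4)² + o(9) = -(-1 - 4)² + 2*9*(-3 + 9) = -1*(-5)² + 2*9*6 = -1*25 + 108 = -25 + 108 = 83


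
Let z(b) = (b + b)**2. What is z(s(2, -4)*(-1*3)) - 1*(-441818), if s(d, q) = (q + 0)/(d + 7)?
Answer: 3976426/9 ≈ 4.4183e+5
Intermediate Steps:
s(d, q) = q/(7 + d)
z(b) = 4*b**2 (z(b) = (2*b)**2 = 4*b**2)
z(s(2, -4)*(-1*3)) - 1*(-441818) = 4*((-4/(7 + 2))*(-1*3))**2 - 1*(-441818) = 4*(-4/9*(-3))**2 + 441818 = 4*(4/3)**2 + 441818 = 4*(16/9) + 441818 = 64/9 + 441818 = 3976426/9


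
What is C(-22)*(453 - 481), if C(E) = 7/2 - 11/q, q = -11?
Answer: -126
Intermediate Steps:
C(E) = 9/2 (C(E) = 7/2 - 11/(-11) = 7*(1/2) - 11*(-1/11) = 7/2 + 1 = 9/2)
C(-22)*(453 - 481) = 9*(453 - 481)/2 = (9/2)*(-28) = -126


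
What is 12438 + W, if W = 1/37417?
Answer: 465392647/37417 ≈ 12438.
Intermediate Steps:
W = 1/37417 ≈ 2.6726e-5
12438 + W = 12438 + 1/37417 = 465392647/37417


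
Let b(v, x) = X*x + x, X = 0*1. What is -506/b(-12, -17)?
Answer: 506/17 ≈ 29.765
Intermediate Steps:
X = 0
b(v, x) = x (b(v, x) = 0*x + x = 0 + x = x)
-506/b(-12, -17) = -506/(-17) = -506*(-1/17) = 506/17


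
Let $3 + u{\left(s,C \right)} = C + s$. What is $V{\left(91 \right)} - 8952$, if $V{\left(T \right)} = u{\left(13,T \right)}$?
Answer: $-8851$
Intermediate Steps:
$u{\left(s,C \right)} = -3 + C + s$ ($u{\left(s,C \right)} = -3 + \left(C + s\right) = -3 + C + s$)
$V{\left(T \right)} = 10 + T$ ($V{\left(T \right)} = -3 + T + 13 = 10 + T$)
$V{\left(91 \right)} - 8952 = \left(10 + 91\right) - 8952 = 101 - 8952 = -8851$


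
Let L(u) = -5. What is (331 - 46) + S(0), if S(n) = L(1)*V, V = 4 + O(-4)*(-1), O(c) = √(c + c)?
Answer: 265 + 10*I*√2 ≈ 265.0 + 14.142*I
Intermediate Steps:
O(c) = √2*√c (O(c) = √(2*c) = √2*√c)
V = 4 - 2*I*√2 (V = 4 + (√2*√(-4))*(-1) = 4 + (√2*(2*I))*(-1) = 4 + (2*I*√2)*(-1) = 4 - 2*I*√2 ≈ 4.0 - 2.8284*I)
S(n) = -20 + 10*I*√2 (S(n) = -5*(4 - 2*I*√2) = -20 + 10*I*√2)
(331 - 46) + S(0) = (331 - 46) + (-20 + 10*I*√2) = 285 + (-20 + 10*I*√2) = 265 + 10*I*√2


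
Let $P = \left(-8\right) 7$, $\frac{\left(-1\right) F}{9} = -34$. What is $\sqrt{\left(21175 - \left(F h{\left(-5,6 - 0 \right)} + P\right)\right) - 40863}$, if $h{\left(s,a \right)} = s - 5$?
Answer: $2 i \sqrt{4143} \approx 128.73 i$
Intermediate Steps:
$F = 306$ ($F = \left(-9\right) \left(-34\right) = 306$)
$P = -56$
$h{\left(s,a \right)} = -5 + s$ ($h{\left(s,a \right)} = s - 5 = -5 + s$)
$\sqrt{\left(21175 - \left(F h{\left(-5,6 - 0 \right)} + P\right)\right) - 40863} = \sqrt{\left(21175 - \left(306 \left(-5 - 5\right) - 56\right)\right) - 40863} = \sqrt{\left(21175 - \left(306 \left(-10\right) - 56\right)\right) - 40863} = \sqrt{\left(21175 - \left(-3060 - 56\right)\right) - 40863} = \sqrt{\left(21175 - -3116\right) - 40863} = \sqrt{\left(21175 + 3116\right) - 40863} = \sqrt{24291 - 40863} = \sqrt{-16572} = 2 i \sqrt{4143}$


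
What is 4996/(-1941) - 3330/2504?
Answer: -9486757/2430132 ≈ -3.9038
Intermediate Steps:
4996/(-1941) - 3330/2504 = 4996*(-1/1941) - 3330*1/2504 = -4996/1941 - 1665/1252 = -9486757/2430132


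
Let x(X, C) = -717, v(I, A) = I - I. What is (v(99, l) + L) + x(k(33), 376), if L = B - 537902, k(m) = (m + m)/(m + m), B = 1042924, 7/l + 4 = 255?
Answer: 504305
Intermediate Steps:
l = 7/251 (l = 7/(-4 + 255) = 7/251 ≈ 0.027888)
k(m) = 1 (k(m) = (2*m)/((2*m)) = (2*m)*(1/(2*m)) = 1)
v(I, A) = 0
L = 505022 (L = 1042924 - 537902 = 505022)
(v(99, l) + L) + x(k(33), 376) = (0 + 505022) - 717 = 505022 - 717 = 504305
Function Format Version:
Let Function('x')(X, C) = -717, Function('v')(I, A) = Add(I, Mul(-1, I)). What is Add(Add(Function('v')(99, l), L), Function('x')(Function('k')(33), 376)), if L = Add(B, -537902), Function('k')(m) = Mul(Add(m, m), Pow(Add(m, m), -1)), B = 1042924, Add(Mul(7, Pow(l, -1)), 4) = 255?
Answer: 504305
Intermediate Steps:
l = Rational(7, 251) (l = Mul(7, Pow(Add(-4, 255), -1)) = Mul(7, Pow(251, -1)) = Mul(7, Rational(1, 251)) = Rational(7, 251) ≈ 0.027888)
Function('k')(m) = 1 (Function('k')(m) = Mul(Mul(2, m), Pow(Mul(2, m), -1)) = Mul(Mul(2, m), Mul(Rational(1, 2), Pow(m, -1))) = 1)
Function('v')(I, A) = 0
L = 505022 (L = Add(1042924, -537902) = 505022)
Add(Add(Function('v')(99, l), L), Function('x')(Function('k')(33), 376)) = Add(Add(0, 505022), -717) = Add(505022, -717) = 504305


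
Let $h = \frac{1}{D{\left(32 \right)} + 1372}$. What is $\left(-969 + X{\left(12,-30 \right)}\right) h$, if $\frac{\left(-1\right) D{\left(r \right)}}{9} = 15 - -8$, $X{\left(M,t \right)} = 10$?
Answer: $- \frac{959}{1165} \approx -0.82318$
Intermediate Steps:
$D{\left(r \right)} = -207$ ($D{\left(r \right)} = - 9 \left(15 - -8\right) = - 9 \left(15 + 8\right) = \left(-9\right) 23 = -207$)
$h = \frac{1}{1165}$ ($h = \frac{1}{-207 + 1372} = \frac{1}{1165} \approx 0.00085837$)
$\left(-969 + X{\left(12,-30 \right)}\right) h = \left(-969 + 10\right) \frac{1}{1165} = \left(-959\right) \frac{1}{1165} = - \frac{959}{1165}$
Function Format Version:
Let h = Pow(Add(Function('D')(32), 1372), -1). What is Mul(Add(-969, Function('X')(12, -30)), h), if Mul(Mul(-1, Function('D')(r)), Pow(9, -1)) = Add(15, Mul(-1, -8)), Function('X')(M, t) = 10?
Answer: Rational(-959, 1165) ≈ -0.82318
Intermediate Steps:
Function('D')(r) = -207 (Function('D')(r) = Mul(-9, Add(15, Mul(-1, -8))) = Mul(-9, Add(15, 8)) = Mul(-9, 23) = -207)
h = Rational(1, 1165) (h = Pow(Add(-207, 1372), -1) = Pow(1165, -1) = Rational(1, 1165) ≈ 0.00085837)
Mul(Add(-969, Function('X')(12, -30)), h) = Mul(Add(-969, 10), Rational(1, 1165)) = Mul(-959, Rational(1, 1165)) = Rational(-959, 1165)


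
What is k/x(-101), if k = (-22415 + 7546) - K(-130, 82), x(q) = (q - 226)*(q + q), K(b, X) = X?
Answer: -14951/66054 ≈ -0.22635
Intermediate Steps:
x(q) = 2*q*(-226 + q) (x(q) = (-226 + q)*(2*q) = 2*q*(-226 + q))
k = -14951 (k = (-22415 + 7546) - 1*82 = -14869 - 82 = -14951)
k/x(-101) = -14951*(-1/(202*(-226 - 101))) = -14951/(2*(-101)*(-327)) = -14951/66054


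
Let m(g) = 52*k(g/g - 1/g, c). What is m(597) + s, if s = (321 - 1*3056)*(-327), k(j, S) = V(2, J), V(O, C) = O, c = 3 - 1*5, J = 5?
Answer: 894449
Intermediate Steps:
c = -2 (c = 3 - 5 = -2)
k(j, S) = 2
m(g) = 104 (m(g) = 52*2 = 104)
s = 894345 (s = (321 - 3056)*(-327) = -2735*(-327) = 894345)
m(597) + s = 104 + 894345 = 894449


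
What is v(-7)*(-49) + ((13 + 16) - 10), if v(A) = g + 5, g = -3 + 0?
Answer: -79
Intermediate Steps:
g = -3
v(A) = 2 (v(A) = -3 + 5 = 2)
v(-7)*(-49) + ((13 + 16) - 10) = 2*(-49) + ((13 + 16) - 10) = -98 + (29 - 10) = -98 + 19 = -79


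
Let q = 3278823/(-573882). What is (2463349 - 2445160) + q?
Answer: 3478353625/191294 ≈ 18183.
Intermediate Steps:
q = -1092941/191294 (q = 3278823*(-1/573882) = -1092941/191294 ≈ -5.7134)
(2463349 - 2445160) + q = (2463349 - 2445160) - 1092941/191294 = 18189 - 1092941/191294 = 3478353625/191294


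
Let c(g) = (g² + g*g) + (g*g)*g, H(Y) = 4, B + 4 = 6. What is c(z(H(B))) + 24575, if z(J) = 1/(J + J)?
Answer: 12582417/512 ≈ 24575.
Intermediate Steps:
B = 2 (B = -4 + 6 = 2)
z(J) = 1/(2*J)
c(g) = g³ + 2*g² (c(g) = (g² + g²) + g²*g = 2*g² + g³ = g³ + 2*g²)
c(z(H(B))) + 24575 = ((½)/4)²*(2 + (½)/4) + 24575 = ((½)*(¼))²*(2 + (½)*(¼)) + 24575 = (⅛)²*(2 + ⅛) + 24575 = (1/64)*(17/8) + 24575 = 17/512 + 24575 = 12582417/512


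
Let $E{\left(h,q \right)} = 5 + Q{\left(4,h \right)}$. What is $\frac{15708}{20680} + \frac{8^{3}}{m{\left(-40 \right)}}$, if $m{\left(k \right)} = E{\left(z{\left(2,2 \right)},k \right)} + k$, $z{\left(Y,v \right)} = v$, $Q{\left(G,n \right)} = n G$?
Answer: $- \frac{231001}{12690} \approx -18.203$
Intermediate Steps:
$Q{\left(G,n \right)} = G n$
$E{\left(h,q \right)} = 5 + 4 h$
$m{\left(k \right)} = 13 + k$ ($m{\left(k \right)} = \left(5 + 4 \cdot 2\right) + k = \left(5 + 8\right) + k = 13 + k$)
$\frac{15708}{20680} + \frac{8^{3}}{m{\left(-40 \right)}} = \frac{15708}{20680} + \frac{8^{3}}{13 - 40} = 15708 \cdot \frac{1}{20680} + \frac{512}{-27} = \frac{357}{470} + 512 \left(- \frac{1}{27}\right) = \frac{357}{470} - \frac{512}{27} = - \frac{231001}{12690}$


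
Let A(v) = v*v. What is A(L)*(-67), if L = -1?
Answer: -67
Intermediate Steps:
A(v) = v²
A(L)*(-67) = (-1)²*(-67) = 1*(-67) = -67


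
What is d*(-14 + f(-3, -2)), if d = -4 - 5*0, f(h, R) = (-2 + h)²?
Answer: -44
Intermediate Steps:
d = -4 (d = -4 + 0 = -4)
d*(-14 + f(-3, -2)) = -4*(-14 + (-2 - 3)²) = -4*(-14 + (-5)²) = -4*(-14 + 25) = -4*11 = -44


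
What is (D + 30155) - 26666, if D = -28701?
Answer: -25212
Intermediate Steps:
(D + 30155) - 26666 = (-28701 + 30155) - 26666 = 1454 - 26666 = -25212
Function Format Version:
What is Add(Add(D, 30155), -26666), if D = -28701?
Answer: -25212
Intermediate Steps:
Add(Add(D, 30155), -26666) = Add(Add(-28701, 30155), -26666) = Add(1454, -26666) = -25212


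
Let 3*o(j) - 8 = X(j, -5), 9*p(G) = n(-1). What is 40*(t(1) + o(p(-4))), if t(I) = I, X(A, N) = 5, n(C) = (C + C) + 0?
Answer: 640/3 ≈ 213.33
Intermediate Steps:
n(C) = 2*C (n(C) = 2*C + 0 = 2*C)
p(G) = -2/9 (p(G) = (2*(-1))/9 = (⅑)*(-2) = -2/9)
o(j) = 13/3 (o(j) = 8/3 + (⅓)*5 = 8/3 + 5/3 = 13/3)
40*(t(1) + o(p(-4))) = 40*(1 + 13/3) = 40*(16/3) = 640/3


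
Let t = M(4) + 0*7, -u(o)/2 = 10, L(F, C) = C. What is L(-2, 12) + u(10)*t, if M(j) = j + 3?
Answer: -128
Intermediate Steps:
u(o) = -20 (u(o) = -2*10 = -20)
M(j) = 3 + j
t = 7 (t = (3 + 4) + 0*7 = 7 + 0 = 7)
L(-2, 12) + u(10)*t = 12 - 20*7 = 12 - 140 = -128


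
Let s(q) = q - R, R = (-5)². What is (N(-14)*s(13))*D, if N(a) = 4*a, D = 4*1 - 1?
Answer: 2016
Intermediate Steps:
R = 25
D = 3 (D = 4 - 1 = 3)
s(q) = -25 + q (s(q) = q - 1*25 = q - 25 = -25 + q)
(N(-14)*s(13))*D = ((4*(-14))*(-25 + 13))*3 = -56*(-12)*3 = 672*3 = 2016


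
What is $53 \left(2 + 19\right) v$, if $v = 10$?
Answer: $11130$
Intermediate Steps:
$53 \left(2 + 19\right) v = 53 \left(2 + 19\right) 10 = 53 \cdot 21 \cdot 10 = 53 \cdot 210 = 11130$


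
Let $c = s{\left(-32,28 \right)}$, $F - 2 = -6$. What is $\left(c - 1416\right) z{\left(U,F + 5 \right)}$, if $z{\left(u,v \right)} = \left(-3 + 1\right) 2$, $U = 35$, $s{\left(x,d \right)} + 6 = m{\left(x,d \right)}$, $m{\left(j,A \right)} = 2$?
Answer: $5680$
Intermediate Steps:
$F = -4$ ($F = 2 - 6 = -4$)
$s{\left(x,d \right)} = -4$ ($s{\left(x,d \right)} = -6 + 2 = -4$)
$z{\left(u,v \right)} = -4$ ($z{\left(u,v \right)} = \left(-2\right) 2 = -4$)
$c = -4$
$\left(c - 1416\right) z{\left(U,F + 5 \right)} = \left(-4 - 1416\right) \left(-4\right) = \left(-1420\right) \left(-4\right) = 5680$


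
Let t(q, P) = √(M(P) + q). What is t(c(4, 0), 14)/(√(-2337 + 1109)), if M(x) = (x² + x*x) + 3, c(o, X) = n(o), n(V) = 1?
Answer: -3*I*√3377/307 ≈ -0.56787*I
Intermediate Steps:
c(o, X) = 1
M(x) = 3 + 2*x² (M(x) = (x² + x²) + 3 = 2*x² + 3 = 3 + 2*x²)
t(q, P) = √(3 + q + 2*P²) (t(q, P) = √((3 + 2*P²) + q) = √(3 + q + 2*P²))
t(c(4, 0), 14)/(√(-2337 + 1109)) = √(3 + 1 + 2*14²)/(√(-2337 + 1109)) = √(3 + 1 + 2*196)/(√(-1228)) = √(3 + 1 + 392)/((2*I*√307)) = √396*(-I*√307/614) = (6*√11)*(-I*√307/614) = -3*I*√3377/307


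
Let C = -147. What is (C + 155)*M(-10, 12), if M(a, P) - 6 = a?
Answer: -32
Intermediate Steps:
M(a, P) = 6 + a
(C + 155)*M(-10, 12) = (-147 + 155)*(6 - 10) = 8*(-4) = -32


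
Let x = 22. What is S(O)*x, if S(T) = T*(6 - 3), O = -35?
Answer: -2310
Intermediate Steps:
S(T) = 3*T (S(T) = T*3 = 3*T)
S(O)*x = (3*(-35))*22 = -105*22 = -2310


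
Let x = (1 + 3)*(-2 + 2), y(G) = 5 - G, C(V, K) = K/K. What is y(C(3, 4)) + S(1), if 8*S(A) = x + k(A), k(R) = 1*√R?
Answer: 33/8 ≈ 4.1250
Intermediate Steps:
C(V, K) = 1
x = 0 (x = 4*0 = 0)
k(R) = √R
S(A) = √A/8 (S(A) = (0 + √A)/8 = √A/8)
y(C(3, 4)) + S(1) = (5 - 1*1) + √1/8 = (5 - 1) + (⅛)*1 = 4 + ⅛ = 33/8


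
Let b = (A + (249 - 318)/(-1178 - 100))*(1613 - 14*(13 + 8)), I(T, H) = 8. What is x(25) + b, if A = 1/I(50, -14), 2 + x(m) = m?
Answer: 441487/1704 ≈ 259.09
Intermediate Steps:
x(m) = -2 + m
A = ⅛ (A = 1/8 = ⅛ ≈ 0.12500)
b = 402295/1704 (b = (⅛ + (249 - 318)/(-1178 - 100))*(1613 - 14*(13 + 8)) = (⅛ - 69/(-1278))*(1613 - 14*21) = (⅛ - 69*(-1/1278))*(1613 - 294) = (⅛ + 23/426)*1319 = (305/1704)*1319 = 402295/1704 ≈ 236.09)
x(25) + b = (-2 + 25) + 402295/1704 = 23 + 402295/1704 = 441487/1704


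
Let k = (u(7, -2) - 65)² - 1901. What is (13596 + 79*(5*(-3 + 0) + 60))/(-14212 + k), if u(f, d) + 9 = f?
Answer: -17151/11624 ≈ -1.4755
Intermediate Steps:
u(f, d) = -9 + f
k = 2588 (k = ((-9 + 7) - 65)² - 1901 = (-2 - 65)² - 1901 = (-67)² - 1901 = 4489 - 1901 = 2588)
(13596 + 79*(5*(-3 + 0) + 60))/(-14212 + k) = (13596 + 79*(5*(-3 + 0) + 60))/(-14212 + 2588) = (13596 + 79*(5*(-3) + 60))/(-11624) = (13596 + 79*(-15 + 60))*(-1/11624) = (13596 + 79*45)*(-1/11624) = (13596 + 3555)*(-1/11624) = 17151*(-1/11624) = -17151/11624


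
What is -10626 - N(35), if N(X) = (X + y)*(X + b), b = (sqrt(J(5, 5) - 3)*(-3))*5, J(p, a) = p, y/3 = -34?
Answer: -8281 - 1005*sqrt(2) ≈ -9702.3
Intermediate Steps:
y = -102 (y = 3*(-34) = -102)
b = -15*sqrt(2) (b = (sqrt(5 - 3)*(-3))*5 = (sqrt(2)*(-3))*5 = -3*sqrt(2)*5 = -15*sqrt(2) ≈ -21.213)
N(X) = (-102 + X)*(X - 15*sqrt(2)) (N(X) = (X - 102)*(X - 15*sqrt(2)) = (-102 + X)*(X - 15*sqrt(2)))
-10626 - N(35) = -10626 - (35**2 - 102*35 + 1530*sqrt(2) - 15*35*sqrt(2)) = -10626 - (1225 - 3570 + 1530*sqrt(2) - 525*sqrt(2)) = -10626 - (-2345 + 1005*sqrt(2)) = -10626 + (2345 - 1005*sqrt(2)) = -8281 - 1005*sqrt(2)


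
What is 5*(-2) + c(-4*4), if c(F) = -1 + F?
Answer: -27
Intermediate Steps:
5*(-2) + c(-4*4) = 5*(-2) + (-1 - 4*4) = -10 + (-1 - 16) = -10 - 17 = -27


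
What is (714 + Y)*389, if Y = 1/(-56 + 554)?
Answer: 138317897/498 ≈ 2.7775e+5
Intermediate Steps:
Y = 1/498 ≈ 0.0020080
(714 + Y)*389 = (714 + 1/498)*389 = (355573/498)*389 = 138317897/498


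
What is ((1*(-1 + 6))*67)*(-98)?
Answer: -32830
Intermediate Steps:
((1*(-1 + 6))*67)*(-98) = ((1*5)*67)*(-98) = (5*67)*(-98) = 335*(-98) = -32830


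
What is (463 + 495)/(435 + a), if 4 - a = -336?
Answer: 958/775 ≈ 1.2361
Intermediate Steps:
a = 340 (a = 4 - 1*(-336) = 4 + 336 = 340)
(463 + 495)/(435 + a) = (463 + 495)/(435 + 340) = 958/775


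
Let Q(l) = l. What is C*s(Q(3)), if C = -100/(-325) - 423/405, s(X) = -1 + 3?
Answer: -862/585 ≈ -1.4735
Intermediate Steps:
s(X) = 2
C = -431/585 (C = -100*(-1/325) - 423*1/405 = 4/13 - 47/45 = -431/585 ≈ -0.73675)
C*s(Q(3)) = -431/585*2 = -862/585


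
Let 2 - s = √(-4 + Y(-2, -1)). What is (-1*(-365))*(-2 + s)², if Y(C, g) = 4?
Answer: 0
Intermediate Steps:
s = 2 (s = 2 - √(-4 + 4) = 2 - √0 = 2 - 1*0 = 2 + 0 = 2)
(-1*(-365))*(-2 + s)² = (-1*(-365))*(-2 + 2)² = 365*0² = 365*0 = 0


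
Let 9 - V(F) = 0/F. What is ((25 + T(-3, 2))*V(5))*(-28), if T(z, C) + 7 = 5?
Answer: -5796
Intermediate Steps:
T(z, C) = -2 (T(z, C) = -7 + 5 = -2)
V(F) = 9 (V(F) = 9 - 0/F = 9 - 1*0 = 9 + 0 = 9)
((25 + T(-3, 2))*V(5))*(-28) = ((25 - 2)*9)*(-28) = (23*9)*(-28) = 207*(-28) = -5796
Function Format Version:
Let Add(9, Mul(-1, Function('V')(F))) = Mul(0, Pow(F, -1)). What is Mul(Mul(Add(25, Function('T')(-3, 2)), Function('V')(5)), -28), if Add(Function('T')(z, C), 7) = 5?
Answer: -5796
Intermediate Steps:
Function('T')(z, C) = -2 (Function('T')(z, C) = Add(-7, 5) = -2)
Function('V')(F) = 9 (Function('V')(F) = Add(9, Mul(-1, Mul(0, Pow(F, -1)))) = Add(9, Mul(-1, 0)) = Add(9, 0) = 9)
Mul(Mul(Add(25, Function('T')(-3, 2)), Function('V')(5)), -28) = Mul(Mul(Add(25, -2), 9), -28) = Mul(Mul(23, 9), -28) = Mul(207, -28) = -5796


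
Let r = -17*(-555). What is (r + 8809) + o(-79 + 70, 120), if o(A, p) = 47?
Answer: 18291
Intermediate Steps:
r = 9435
(r + 8809) + o(-79 + 70, 120) = (9435 + 8809) + 47 = 18244 + 47 = 18291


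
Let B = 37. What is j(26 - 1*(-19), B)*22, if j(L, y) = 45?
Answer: 990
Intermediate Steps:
j(26 - 1*(-19), B)*22 = 45*22 = 990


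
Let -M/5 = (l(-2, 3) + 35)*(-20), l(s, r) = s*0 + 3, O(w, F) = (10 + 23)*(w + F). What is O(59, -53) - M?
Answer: -3602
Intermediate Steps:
O(w, F) = 33*F + 33*w (O(w, F) = 33*(F + w) = 33*F + 33*w)
l(s, r) = 3 (l(s, r) = 0 + 3 = 3)
M = 3800 (M = -5*(3 + 35)*(-20) = -190*(-20) = -5*(-760) = 3800)
O(59, -53) - M = (33*(-53) + 33*59) - 1*3800 = (-1749 + 1947) - 3800 = 198 - 3800 = -3602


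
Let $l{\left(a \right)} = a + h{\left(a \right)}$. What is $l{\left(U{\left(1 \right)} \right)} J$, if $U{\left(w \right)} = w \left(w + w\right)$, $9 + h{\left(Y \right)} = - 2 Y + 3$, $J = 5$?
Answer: $-40$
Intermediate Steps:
$h{\left(Y \right)} = -6 - 2 Y$ ($h{\left(Y \right)} = -9 - \left(-3 + 2 Y\right) = -6 - 2 Y$)
$U{\left(w \right)} = 2 w^{2}$ ($U{\left(w \right)} = w 2 w = 2 w^{2}$)
$l{\left(a \right)} = -6 - a$ ($l{\left(a \right)} = a - \left(6 + 2 a\right) = -6 - a$)
$l{\left(U{\left(1 \right)} \right)} J = \left(-6 - 2 \cdot 1^{2}\right) 5 = \left(-6 - 2 \cdot 1\right) 5 = \left(-6 - 2\right) 5 = \left(-8\right) 5 = -40$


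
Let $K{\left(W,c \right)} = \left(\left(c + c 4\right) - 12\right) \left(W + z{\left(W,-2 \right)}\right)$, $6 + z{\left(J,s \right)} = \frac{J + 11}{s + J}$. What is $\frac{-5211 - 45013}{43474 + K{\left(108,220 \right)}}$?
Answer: $- \frac{1330936}{4125293} \approx -0.32263$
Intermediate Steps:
$z{\left(J,s \right)} = -6 + \frac{11 + J}{J + s}$ ($z{\left(J,s \right)} = -6 + \frac{J + 11}{s + J} = -6 + \frac{11 + J}{J + s}$)
$K{\left(W,c \right)} = \left(-12 + 5 c\right) \left(W + \frac{23 - 5 W}{-2 + W}\right)$ ($K{\left(W,c \right)} = \left(\left(c + c 4\right) - 12\right) \left(W + \frac{11 - -12 - 5 W}{W - 2}\right) = \left(\left(c + 4 c\right) - 12\right) \left(W + \frac{11 + 12 - 5 W}{-2 + W}\right) = \left(5 c - 12\right) \left(W + \frac{23 - 5 W}{-2 + W}\right) = \left(-12 + 5 c\right) \left(W + \frac{23 - 5 W}{-2 + W}\right)$)
$\frac{-5211 - 45013}{43474 + K{\left(108,220 \right)}} = \frac{-5211 - 45013}{43474 + \frac{-276 + 60 \cdot 108 - 1100 \left(-23 + 5 \cdot 108\right) + 108 \left(-12 + 5 \cdot 220\right) \left(-2 + 108\right)}{-2 + 108}} = - \frac{50224}{43474 + \frac{-276 + 6480 - 1100 \left(-23 + 540\right) + 108 \left(-12 + 1100\right) 106}{106}} = - \frac{50224}{43474 + \frac{-276 + 6480 - 1100 \cdot 517 + 108 \cdot 1088 \cdot 106}{106}} = - \frac{50224}{43474 + \frac{-276 + 6480 - 568700 + 12455424}{106}} = - \frac{50224}{43474 + \frac{1}{106} \cdot 11892928} = - \frac{50224}{43474 + \frac{5946464}{53}} = - \frac{50224}{\frac{8250586}{53}} = \left(-50224\right) \frac{53}{8250586} = - \frac{1330936}{4125293}$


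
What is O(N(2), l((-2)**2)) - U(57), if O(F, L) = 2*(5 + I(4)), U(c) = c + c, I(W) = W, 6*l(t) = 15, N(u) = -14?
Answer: -96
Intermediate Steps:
l(t) = 5/2 (l(t) = (1/6)*15 = 5/2)
U(c) = 2*c
O(F, L) = 18 (O(F, L) = 2*(5 + 4) = 2*9 = 18)
O(N(2), l((-2)**2)) - U(57) = 18 - 2*57 = 18 - 1*114 = 18 - 114 = -96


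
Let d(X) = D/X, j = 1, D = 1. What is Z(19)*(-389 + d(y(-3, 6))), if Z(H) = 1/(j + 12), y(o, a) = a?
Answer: -2333/78 ≈ -29.910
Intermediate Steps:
Z(H) = 1/13 (Z(H) = 1/(1 + 12) = 1/13)
d(X) = 1/X
Z(19)*(-389 + d(y(-3, 6))) = (-389 + 1/6)/13 = (-389 + ⅙)/13 = (1/13)*(-2333/6) = -2333/78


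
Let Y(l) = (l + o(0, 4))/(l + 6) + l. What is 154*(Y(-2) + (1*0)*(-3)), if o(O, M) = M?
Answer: -231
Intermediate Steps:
Y(l) = l + (4 + l)/(6 + l) (Y(l) = (l + 4)/(l + 6) + l = (4 + l)/(6 + l) + l = l + (4 + l)/(6 + l))
154*(Y(-2) + (1*0)*(-3)) = 154*((4 + (-2)² + 7*(-2))/(6 - 2) + (1*0)*(-3)) = 154*((4 + 4 - 14)/4 + 0*(-3)) = 154*((¼)*(-6) + 0) = 154*(-3/2 + 0) = 154*(-3/2) = -231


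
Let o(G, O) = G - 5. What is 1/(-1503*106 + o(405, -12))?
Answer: -1/158918 ≈ -6.2926e-6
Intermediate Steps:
o(G, O) = -5 + G
1/(-1503*106 + o(405, -12)) = 1/(-1503*106 + (-5 + 405)) = 1/(-159318 + 400) = 1/(-158918) = -1/158918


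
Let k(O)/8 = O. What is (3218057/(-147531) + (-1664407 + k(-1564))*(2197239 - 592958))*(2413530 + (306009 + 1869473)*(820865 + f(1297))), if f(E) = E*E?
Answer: -720416967379001217187081975756/49177 ≈ -1.4649e+25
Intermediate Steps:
k(O) = 8*O
f(E) = E²
(3218057/(-147531) + (-1664407 + k(-1564))*(2197239 - 592958))*(2413530 + (306009 + 1869473)*(820865 + f(1297))) = (3218057/(-147531) + (-1664407 + 8*(-1564))*(2197239 - 592958))*(2413530 + (306009 + 1869473)*(820865 + 1297²)) = (3218057*(-1/147531) + (-1664407 - 12512)*1604281)*(2413530 + 2175482*(820865 + 1682209)) = (-3218057/147531 - 1676919*1604281)*(2413530 + 2175482*2503074) = (-3218057/147531 - 2690249290239)*(2413530 + 5445392431668) = -396895168041467966/147531*5445394845198 = -720416967379001217187081975756/49177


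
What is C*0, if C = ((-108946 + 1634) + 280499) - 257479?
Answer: 0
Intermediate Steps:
C = -84292 (C = (-107312 + 280499) - 257479 = 173187 - 257479 = -84292)
C*0 = -84292*0 = 0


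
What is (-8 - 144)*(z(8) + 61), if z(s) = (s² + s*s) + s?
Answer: -29944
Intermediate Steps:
z(s) = s + 2*s² (z(s) = (s² + s²) + s = 2*s² + s = s + 2*s²)
(-8 - 144)*(z(8) + 61) = (-8 - 144)*(8*(1 + 2*8) + 61) = -152*(8*(1 + 16) + 61) = -152*(8*17 + 61) = -152*(136 + 61) = -152*197 = -29944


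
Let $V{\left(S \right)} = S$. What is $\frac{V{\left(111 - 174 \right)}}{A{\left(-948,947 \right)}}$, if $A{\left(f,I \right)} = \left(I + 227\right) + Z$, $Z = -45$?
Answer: $- \frac{63}{1129} \approx -0.055802$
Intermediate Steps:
$A{\left(f,I \right)} = 182 + I$ ($A{\left(f,I \right)} = \left(I + 227\right) - 45 = \left(227 + I\right) - 45 = 182 + I$)
$\frac{V{\left(111 - 174 \right)}}{A{\left(-948,947 \right)}} = \frac{111 - 174}{182 + 947} = \frac{111 - 174}{1129} = \left(-63\right) \frac{1}{1129} = - \frac{63}{1129}$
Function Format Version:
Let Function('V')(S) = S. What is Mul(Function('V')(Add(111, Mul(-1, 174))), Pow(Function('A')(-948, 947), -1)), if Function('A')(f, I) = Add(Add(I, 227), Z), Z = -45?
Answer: Rational(-63, 1129) ≈ -0.055802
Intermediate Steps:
Function('A')(f, I) = Add(182, I) (Function('A')(f, I) = Add(Add(I, 227), -45) = Add(Add(227, I), -45) = Add(182, I))
Mul(Function('V')(Add(111, Mul(-1, 174))), Pow(Function('A')(-948, 947), -1)) = Mul(Add(111, Mul(-1, 174)), Pow(Add(182, 947), -1)) = Mul(Add(111, -174), Pow(1129, -1)) = Mul(-63, Rational(1, 1129)) = Rational(-63, 1129)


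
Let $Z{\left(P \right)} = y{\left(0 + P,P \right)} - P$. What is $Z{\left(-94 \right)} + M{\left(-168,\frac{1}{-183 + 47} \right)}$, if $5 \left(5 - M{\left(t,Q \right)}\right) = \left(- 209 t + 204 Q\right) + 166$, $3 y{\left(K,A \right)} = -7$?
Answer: $- \frac{208759}{30} \approx -6958.6$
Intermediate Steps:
$y{\left(K,A \right)} = - \frac{7}{3}$ ($y{\left(K,A \right)} = \frac{1}{3} \left(-7\right) = - \frac{7}{3}$)
$M{\left(t,Q \right)} = - \frac{141}{5} - \frac{204 Q}{5} + \frac{209 t}{5}$ ($M{\left(t,Q \right)} = 5 - \frac{\left(- 209 t + 204 Q\right) + 166}{5} = 5 - \frac{166 - 209 t + 204 Q}{5} = 5 - \left(\frac{166}{5} - \frac{209 t}{5} + \frac{204 Q}{5}\right) = - \frac{141}{5} - \frac{204 Q}{5} + \frac{209 t}{5}$)
$Z{\left(P \right)} = - \frac{7}{3} - P$
$Z{\left(-94 \right)} + M{\left(-168,\frac{1}{-183 + 47} \right)} = \left(- \frac{7}{3} - -94\right) - \left(\frac{35253}{5} + \frac{204}{5 \left(-183 + 47\right)}\right) = \left(- \frac{7}{3} + 94\right) - \left(\frac{35253}{5} - \frac{3}{10}\right) = \frac{275}{3} - \frac{70503}{10} = - \frac{208759}{30}$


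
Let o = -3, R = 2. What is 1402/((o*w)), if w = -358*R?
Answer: 701/1074 ≈ 0.65270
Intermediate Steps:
w = -716 (w = -358*2 = -716)
1402/((o*w)) = 1402/((-3*(-716))) = 1402/2148 = 1402*(1/2148) = 701/1074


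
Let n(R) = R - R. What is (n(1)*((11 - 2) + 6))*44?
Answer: 0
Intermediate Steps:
n(R) = 0
(n(1)*((11 - 2) + 6))*44 = (0*((11 - 2) + 6))*44 = (0*(9 + 6))*44 = (0*15)*44 = 0*44 = 0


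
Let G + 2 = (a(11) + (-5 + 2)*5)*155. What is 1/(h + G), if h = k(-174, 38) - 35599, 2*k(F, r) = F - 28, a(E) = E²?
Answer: -1/19272 ≈ -5.1889e-5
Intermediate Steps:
k(F, r) = -14 + F/2 (k(F, r) = (F - 28)/2 = (-28 + F)/2 = -14 + F/2)
h = -35700 (h = (-14 + (½)*(-174)) - 35599 = (-14 - 87) - 35599 = -101 - 35599 = -35700)
G = 16428 (G = -2 + (11² + (-5 + 2)*5)*155 = -2 + (121 - 3*5)*155 = -2 + (121 - 15)*155 = -2 + 106*155 = -2 + 16430 = 16428)
1/(h + G) = 1/(-35700 + 16428) = 1/(-19272) = -1/19272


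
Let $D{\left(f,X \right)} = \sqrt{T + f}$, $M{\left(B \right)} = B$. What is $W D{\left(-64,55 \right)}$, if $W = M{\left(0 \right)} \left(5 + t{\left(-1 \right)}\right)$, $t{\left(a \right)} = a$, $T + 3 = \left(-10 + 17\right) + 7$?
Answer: $0$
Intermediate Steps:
$T = 11$ ($T = -3 + \left(\left(-10 + 17\right) + 7\right) = -3 + \left(7 + 7\right) = -3 + 14 = 11$)
$W = 0$ ($W = 0 \left(5 - 1\right) = 0 \cdot 4 = 0$)
$D{\left(f,X \right)} = \sqrt{11 + f}$
$W D{\left(-64,55 \right)} = 0 \sqrt{11 - 64} = 0 \sqrt{-53} = 0 i \sqrt{53} = 0$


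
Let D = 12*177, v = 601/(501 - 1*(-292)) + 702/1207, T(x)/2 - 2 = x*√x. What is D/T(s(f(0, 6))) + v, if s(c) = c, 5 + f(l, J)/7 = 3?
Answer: 463015024/219187579 + 1239*I*√14/229 ≈ 2.1124 + 20.244*I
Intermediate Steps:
f(l, J) = -14 (f(l, J) = -35 + 7*3 = -35 + 21 = -14)
T(x) = 4 + 2*x^(3/2) (T(x) = 4 + 2*(x*√x) = 4 + 2*x^(3/2))
v = 1282093/957151 (v = 601/(501 + 292) + 702*(1/1207) = 601/793 + 702/1207 = 1282093/957151 ≈ 1.3395)
D = 2124
D/T(s(f(0, 6))) + v = 2124/(4 + 2*(-14)^(3/2)) + 1282093/957151 = 2124/(4 + 2*(-14*I*√14)) + 1282093/957151 = 2124/(4 - 28*I*√14) + 1282093/957151 = 1282093/957151 + 2124/(4 - 28*I*√14)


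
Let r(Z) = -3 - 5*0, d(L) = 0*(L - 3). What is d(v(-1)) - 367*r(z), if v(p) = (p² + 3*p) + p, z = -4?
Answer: 1101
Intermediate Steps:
v(p) = p² + 4*p
d(L) = 0 (d(L) = 0*(-3 + L) = 0)
r(Z) = -3 (r(Z) = -3 + 0 = -3)
d(v(-1)) - 367*r(z) = 0 - 367*(-3) = 0 + 1101 = 1101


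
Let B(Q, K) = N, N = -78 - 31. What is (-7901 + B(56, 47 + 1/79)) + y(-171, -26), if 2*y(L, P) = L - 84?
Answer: -16275/2 ≈ -8137.5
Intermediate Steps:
y(L, P) = -42 + L/2 (y(L, P) = (L - 84)/2 = (-84 + L)/2 = -42 + L/2)
N = -109
B(Q, K) = -109
(-7901 + B(56, 47 + 1/79)) + y(-171, -26) = (-7901 - 109) + (-42 + (½)*(-171)) = -8010 + (-42 - 171/2) = -8010 - 255/2 = -16275/2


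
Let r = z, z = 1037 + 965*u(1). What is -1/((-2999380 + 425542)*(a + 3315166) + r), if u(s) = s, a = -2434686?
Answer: 1/2266212880238 ≈ 4.4126e-13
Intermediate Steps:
z = 2002 (z = 1037 + 965*1 = 1037 + 965 = 2002)
r = 2002
-1/((-2999380 + 425542)*(a + 3315166) + r) = -1/((-2999380 + 425542)*(-2434686 + 3315166) + 2002) = -1/(-2573838*880480 + 2002) = -1/(-2266212882240 + 2002) = -1/(-2266212880238) = -1*(-1/2266212880238) = 1/2266212880238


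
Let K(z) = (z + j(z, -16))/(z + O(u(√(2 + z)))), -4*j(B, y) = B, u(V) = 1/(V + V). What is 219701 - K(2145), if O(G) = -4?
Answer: 1881512929/8564 ≈ 2.1970e+5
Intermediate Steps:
u(V) = 1/(2*V)
j(B, y) = -B/4
K(z) = 3*z/(4*(-4 + z)) (K(z) = (z - z/4)/(z - 4) = (3*z/4)/(-4 + z) = 3*z/(4*(-4 + z)))
219701 - K(2145) = 219701 - 3*2145/(4*(-4 + 2145)) = 219701 - 3*2145/(4*2141) = 219701 - 1*6435/8564 = 219701 - 6435/8564 = 1881512929/8564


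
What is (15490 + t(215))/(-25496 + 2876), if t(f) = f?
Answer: -1047/1508 ≈ -0.69430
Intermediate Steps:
(15490 + t(215))/(-25496 + 2876) = (15490 + 215)/(-25496 + 2876) = 15705/(-22620) = 15705*(-1/22620) = -1047/1508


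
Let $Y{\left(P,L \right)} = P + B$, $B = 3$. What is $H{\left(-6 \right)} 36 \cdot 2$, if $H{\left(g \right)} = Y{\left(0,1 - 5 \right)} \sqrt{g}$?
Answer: $216 i \sqrt{6} \approx 529.09 i$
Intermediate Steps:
$Y{\left(P,L \right)} = 3 + P$ ($Y{\left(P,L \right)} = P + 3 = 3 + P$)
$H{\left(g \right)} = 3 \sqrt{g}$ ($H{\left(g \right)} = \left(3 + 0\right) \sqrt{g} = 3 \sqrt{g}$)
$H{\left(-6 \right)} 36 \cdot 2 = 3 \sqrt{-6} \cdot 36 \cdot 2 = 3 i \sqrt{6} \cdot 36 \cdot 2 = 108 i \sqrt{6} \cdot 2 = 216 i \sqrt{6}$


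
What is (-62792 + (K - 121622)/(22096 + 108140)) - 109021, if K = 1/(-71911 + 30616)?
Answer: -924031765139551/5378095620 ≈ -1.7181e+5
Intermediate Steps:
K = -1/41295 (K = 1/(-41295) = -1/41295 ≈ -2.4216e-5)
(-62792 + (K - 121622)/(22096 + 108140)) - 109021 = (-62792 + (-1/41295 - 121622)/(22096 + 108140)) - 109021 = (-62792 - 5022380491/41295/130236) - 109021 = (-62792 - 5022380491/41295*1/130236) - 109021 = (-62792 - 5022380491/5378095620) - 109021 = -337706402551531/5378095620 - 109021 = -924031765139551/5378095620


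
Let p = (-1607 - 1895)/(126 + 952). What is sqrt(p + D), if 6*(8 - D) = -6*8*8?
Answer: sqrt(407627)/77 ≈ 8.2916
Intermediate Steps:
p = -1751/539 (p = -3502/1078 = -3502*1/1078 = -1751/539 ≈ -3.2486)
D = 72 (D = 8 - (-6*8)*8/6 = 8 - (-8)*8 = 8 - 1/6*(-384) = 8 + 64 = 72)
sqrt(p + D) = sqrt(-1751/539 + 72) = sqrt(37057/539) = sqrt(407627)/77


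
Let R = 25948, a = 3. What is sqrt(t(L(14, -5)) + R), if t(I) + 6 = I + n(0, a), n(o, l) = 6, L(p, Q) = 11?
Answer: sqrt(25959) ≈ 161.12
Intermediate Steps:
t(I) = I (t(I) = -6 + (I + 6) = -6 + (6 + I) = I)
sqrt(t(L(14, -5)) + R) = sqrt(11 + 25948) = sqrt(25959)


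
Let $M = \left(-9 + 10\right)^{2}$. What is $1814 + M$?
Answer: $1815$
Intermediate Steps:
$M = 1$ ($M = 1^{2} = 1$)
$1814 + M = 1814 + 1 = 1815$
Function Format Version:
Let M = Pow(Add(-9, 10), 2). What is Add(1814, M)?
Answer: 1815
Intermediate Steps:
M = 1 (M = Pow(1, 2) = 1)
Add(1814, M) = Add(1814, 1) = 1815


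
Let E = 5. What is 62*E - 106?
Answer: 204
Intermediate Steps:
62*E - 106 = 62*5 - 106 = 310 - 106 = 204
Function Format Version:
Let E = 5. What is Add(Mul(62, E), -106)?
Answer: 204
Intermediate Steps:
Add(Mul(62, E), -106) = Add(Mul(62, 5), -106) = Add(310, -106) = 204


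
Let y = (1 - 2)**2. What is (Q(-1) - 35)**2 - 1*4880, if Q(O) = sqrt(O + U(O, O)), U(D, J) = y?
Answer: -3655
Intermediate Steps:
y = 1 (y = (-1)**2 = 1)
U(D, J) = 1
Q(O) = sqrt(1 + O) (Q(O) = sqrt(O + 1) = sqrt(1 + O))
(Q(-1) - 35)**2 - 1*4880 = (sqrt(1 - 1) - 35)**2 - 1*4880 = (sqrt(0) - 35)**2 - 4880 = (0 - 35)**2 - 4880 = (-35)**2 - 4880 = 1225 - 4880 = -3655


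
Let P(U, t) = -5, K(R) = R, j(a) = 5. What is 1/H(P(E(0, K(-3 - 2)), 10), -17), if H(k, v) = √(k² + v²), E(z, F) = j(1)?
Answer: √314/314 ≈ 0.056433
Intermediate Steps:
E(z, F) = 5
1/H(P(E(0, K(-3 - 2)), 10), -17) = 1/(√((-5)² + (-17)²)) = 1/(√(25 + 289)) = 1/(√314) = √314/314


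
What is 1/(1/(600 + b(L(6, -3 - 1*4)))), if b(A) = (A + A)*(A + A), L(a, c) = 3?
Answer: 636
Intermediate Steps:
b(A) = 4*A² (b(A) = (2*A)*(2*A) = 4*A²)
1/(1/(600 + b(L(6, -3 - 1*4)))) = 1/(1/(600 + 4*3²)) = 1/(1/(600 + 4*9)) = 1/(1/(600 + 36)) = 1/(1/636) = 636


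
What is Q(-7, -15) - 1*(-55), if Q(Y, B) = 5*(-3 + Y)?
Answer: 5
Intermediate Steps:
Q(Y, B) = -15 + 5*Y
Q(-7, -15) - 1*(-55) = (-15 + 5*(-7)) - 1*(-55) = (-15 - 35) + 55 = -50 + 55 = 5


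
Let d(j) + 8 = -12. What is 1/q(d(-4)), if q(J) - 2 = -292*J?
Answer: 1/5842 ≈ 0.00017117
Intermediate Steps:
d(j) = -20 (d(j) = -8 - 12 = -20)
q(J) = 2 - 292*J
1/q(d(-4)) = 1/(2 - 292*(-20)) = 1/(2 + 5840) = 1/5842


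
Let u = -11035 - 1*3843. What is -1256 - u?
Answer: 13622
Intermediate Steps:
u = -14878 (u = -11035 - 3843 = -14878)
-1256 - u = -1256 - 1*(-14878) = -1256 + 14878 = 13622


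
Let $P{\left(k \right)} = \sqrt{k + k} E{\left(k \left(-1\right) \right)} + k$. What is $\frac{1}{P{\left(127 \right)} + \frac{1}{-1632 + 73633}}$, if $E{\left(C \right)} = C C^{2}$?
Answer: $- \frac{329193180064}{2762505193712899706157311} - \frac{10619112441200383 \sqrt{254}}{5525010387425799412314622} \approx -3.0632 \cdot 10^{-8}$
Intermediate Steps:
$E{\left(C \right)} = C^{3}$
$P{\left(k \right)} = k - \sqrt{2} k^{\frac{7}{2}}$ ($P{\left(k \right)} = \sqrt{k + k} \left(k \left(-1\right)\right)^{3} + k = \sqrt{2 k} \left(- k\right)^{3} + k = \sqrt{2} \sqrt{k} \left(- k^{3}\right) + k = - \sqrt{2} k^{\frac{7}{2}} + k = k - \sqrt{2} k^{\frac{7}{2}}$)
$\frac{1}{P{\left(127 \right)} + \frac{1}{-1632 + 73633}} = \frac{1}{\left(127 - \sqrt{2} \cdot 127^{\frac{7}{2}}\right) + \frac{1}{-1632 + 73633}} = \frac{1}{\left(127 - \sqrt{2} \cdot 2048383 \sqrt{127}\right) + \frac{1}{72001}} = \frac{1}{\left(127 - 2048383 \sqrt{254}\right) + \frac{1}{72001}} = \frac{1}{\frac{9144128}{72001} - 2048383 \sqrt{254}}$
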